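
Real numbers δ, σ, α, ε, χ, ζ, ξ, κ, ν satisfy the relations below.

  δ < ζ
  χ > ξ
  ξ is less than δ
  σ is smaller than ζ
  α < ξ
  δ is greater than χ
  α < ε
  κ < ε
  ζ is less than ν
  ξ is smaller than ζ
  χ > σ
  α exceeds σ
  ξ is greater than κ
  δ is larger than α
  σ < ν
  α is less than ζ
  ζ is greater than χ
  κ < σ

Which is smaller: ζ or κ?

κ < σ and σ < α give κ < α.
Then α < ξ extends the chain to ξ.
With ξ < χ: κ < σ < α < ξ < χ.
Then χ < δ extends the chain to δ.
With δ < ζ: κ < σ < α < ξ < χ < δ < ζ.
So κ < ζ; κ is the smaller of the two.

κ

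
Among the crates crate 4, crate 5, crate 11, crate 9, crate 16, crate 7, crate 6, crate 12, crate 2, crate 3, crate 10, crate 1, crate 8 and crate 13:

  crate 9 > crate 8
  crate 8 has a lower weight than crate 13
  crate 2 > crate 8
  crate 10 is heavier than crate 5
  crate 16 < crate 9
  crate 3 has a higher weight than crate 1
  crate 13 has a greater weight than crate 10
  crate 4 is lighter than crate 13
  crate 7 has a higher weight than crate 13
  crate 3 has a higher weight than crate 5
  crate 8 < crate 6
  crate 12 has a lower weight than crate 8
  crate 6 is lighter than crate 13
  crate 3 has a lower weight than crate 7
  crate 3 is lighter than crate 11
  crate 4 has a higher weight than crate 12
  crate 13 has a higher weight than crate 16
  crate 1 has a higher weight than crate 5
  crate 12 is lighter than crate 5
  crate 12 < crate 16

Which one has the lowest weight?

crate 12

Chaining upward from crate 12: directly above it, crate 8, crate 5, crate 4, crate 16; then crate 10, crate 1, crate 3, crate 6, crate 2, crate 13, crate 9; then crate 11, crate 7.
That covers every other element, and nothing is given below crate 12, so crate 12 is the lowest weight.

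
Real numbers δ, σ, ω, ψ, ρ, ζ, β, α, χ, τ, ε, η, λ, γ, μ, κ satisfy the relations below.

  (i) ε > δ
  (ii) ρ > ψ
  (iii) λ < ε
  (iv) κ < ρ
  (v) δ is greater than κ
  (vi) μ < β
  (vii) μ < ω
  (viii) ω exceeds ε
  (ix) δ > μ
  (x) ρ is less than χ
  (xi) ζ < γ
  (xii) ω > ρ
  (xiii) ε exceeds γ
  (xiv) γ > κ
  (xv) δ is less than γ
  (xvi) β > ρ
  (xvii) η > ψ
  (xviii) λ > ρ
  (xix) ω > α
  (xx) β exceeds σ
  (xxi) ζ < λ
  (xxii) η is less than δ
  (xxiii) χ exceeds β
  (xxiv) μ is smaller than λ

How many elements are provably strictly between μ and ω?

4

Chaining upward from μ reaches: δ, γ, λ, ε, β, χ.
Chaining downward from ω reaches: ψ, η, ζ, κ, δ, ρ, γ, α, λ, ε.
Strictly between μ and ω are those in both lists: δ, γ, λ, ε — 4 elements.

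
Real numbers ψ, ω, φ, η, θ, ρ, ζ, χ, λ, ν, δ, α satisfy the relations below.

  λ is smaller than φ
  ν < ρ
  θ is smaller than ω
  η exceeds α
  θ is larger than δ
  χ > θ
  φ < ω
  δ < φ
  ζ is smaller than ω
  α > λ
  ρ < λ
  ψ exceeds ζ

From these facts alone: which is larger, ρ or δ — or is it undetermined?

Following every chain through δ: above δ we get θ, χ, φ, ω.
ρ is not reached, and no chain runs the other way from ρ to δ.
So the given relations leave the order of δ and ρ undetermined.

undetermined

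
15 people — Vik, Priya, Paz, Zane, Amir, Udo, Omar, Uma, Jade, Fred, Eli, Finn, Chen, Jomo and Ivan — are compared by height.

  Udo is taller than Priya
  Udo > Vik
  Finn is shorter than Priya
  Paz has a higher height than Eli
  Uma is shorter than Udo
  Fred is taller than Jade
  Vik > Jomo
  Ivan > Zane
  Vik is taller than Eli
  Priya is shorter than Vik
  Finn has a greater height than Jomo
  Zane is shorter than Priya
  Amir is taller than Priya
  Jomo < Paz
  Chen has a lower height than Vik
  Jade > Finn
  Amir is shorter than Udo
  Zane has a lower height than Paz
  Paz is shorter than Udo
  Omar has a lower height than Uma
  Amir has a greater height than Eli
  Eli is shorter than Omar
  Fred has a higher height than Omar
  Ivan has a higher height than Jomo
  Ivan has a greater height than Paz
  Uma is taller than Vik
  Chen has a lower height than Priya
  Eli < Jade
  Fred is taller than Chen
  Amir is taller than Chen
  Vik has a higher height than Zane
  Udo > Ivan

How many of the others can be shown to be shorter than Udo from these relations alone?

12

From Udo the given relations immediately reach Priya, Amir, Vik, Uma, Paz, Ivan.
From those, Jomo, Zane, Finn, Eli, Chen, Omar — 12 in total.
No other element is forced below Udo by the given relations, so the count is 12.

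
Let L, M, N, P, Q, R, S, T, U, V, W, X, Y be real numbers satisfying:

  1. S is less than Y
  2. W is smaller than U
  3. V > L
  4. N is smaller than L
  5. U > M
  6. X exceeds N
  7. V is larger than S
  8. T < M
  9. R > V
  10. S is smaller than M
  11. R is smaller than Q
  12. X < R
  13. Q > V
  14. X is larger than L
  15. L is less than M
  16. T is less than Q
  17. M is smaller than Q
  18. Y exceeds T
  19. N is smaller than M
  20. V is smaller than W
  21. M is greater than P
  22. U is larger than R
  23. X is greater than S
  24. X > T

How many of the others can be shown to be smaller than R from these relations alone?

6

Directly below R: V, X.
One step further: N, L, S, T (6 so far).
Nothing else is reachable below R; 6 in all.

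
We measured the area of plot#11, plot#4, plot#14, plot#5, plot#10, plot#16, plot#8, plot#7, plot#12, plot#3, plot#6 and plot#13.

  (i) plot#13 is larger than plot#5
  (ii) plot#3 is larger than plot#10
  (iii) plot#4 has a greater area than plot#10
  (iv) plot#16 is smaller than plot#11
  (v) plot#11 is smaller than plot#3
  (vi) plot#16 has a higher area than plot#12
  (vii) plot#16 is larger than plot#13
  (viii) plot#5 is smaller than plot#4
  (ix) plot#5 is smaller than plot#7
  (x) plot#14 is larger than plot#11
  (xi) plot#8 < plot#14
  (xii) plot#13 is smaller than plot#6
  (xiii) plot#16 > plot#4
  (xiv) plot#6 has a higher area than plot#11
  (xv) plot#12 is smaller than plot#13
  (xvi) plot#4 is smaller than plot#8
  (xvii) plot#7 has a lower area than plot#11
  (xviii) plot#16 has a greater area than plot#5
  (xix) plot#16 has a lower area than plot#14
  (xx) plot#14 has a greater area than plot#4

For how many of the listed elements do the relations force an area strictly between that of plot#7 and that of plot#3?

1

The relations place plot#7 below plot#3. An element lies strictly between them when it is forced above plot#7 and also forced below plot#3.
Above plot#7: {plot#11, plot#6, plot#14}. Below plot#3: {plot#12, plot#5, plot#10, plot#4, plot#13, plot#16, plot#11}.
Intersection: {plot#11} — 1.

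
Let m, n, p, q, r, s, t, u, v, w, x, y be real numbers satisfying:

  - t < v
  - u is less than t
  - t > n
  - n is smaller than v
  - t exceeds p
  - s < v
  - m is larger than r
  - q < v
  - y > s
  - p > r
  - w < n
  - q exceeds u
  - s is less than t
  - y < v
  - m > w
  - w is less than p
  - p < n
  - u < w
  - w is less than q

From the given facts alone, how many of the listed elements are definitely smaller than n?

4

From n the given relations immediately reach w, p.
From those, u, r — 4 in total.
Nothing else is reachable below n; 4 in all.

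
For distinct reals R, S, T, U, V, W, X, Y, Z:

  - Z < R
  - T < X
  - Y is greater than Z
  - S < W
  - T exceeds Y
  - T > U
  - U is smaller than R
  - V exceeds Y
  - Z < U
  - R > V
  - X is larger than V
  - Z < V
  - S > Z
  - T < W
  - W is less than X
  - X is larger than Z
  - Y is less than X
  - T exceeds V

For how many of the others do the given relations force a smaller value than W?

6

From W the given relations immediately reach S, T.
From those, Z, Y, U, V — 6 in total.
No other element is forced below W by the given relations, so the count is 6.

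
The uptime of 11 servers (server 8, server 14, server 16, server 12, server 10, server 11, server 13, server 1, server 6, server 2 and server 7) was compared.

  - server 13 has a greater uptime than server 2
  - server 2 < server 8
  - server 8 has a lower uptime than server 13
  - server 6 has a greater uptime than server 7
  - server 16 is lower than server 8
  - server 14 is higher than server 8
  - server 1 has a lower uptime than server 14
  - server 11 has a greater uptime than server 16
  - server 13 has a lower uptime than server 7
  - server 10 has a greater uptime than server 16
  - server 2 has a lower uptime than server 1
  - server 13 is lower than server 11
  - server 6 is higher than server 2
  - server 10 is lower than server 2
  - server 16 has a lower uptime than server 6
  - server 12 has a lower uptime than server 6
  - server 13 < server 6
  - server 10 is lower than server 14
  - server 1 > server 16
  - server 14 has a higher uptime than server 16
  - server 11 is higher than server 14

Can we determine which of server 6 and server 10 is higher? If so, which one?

server 6

Link the given pairs in sequence: server 10 < server 2; server 2 < server 8; server 8 < server 13; server 13 < server 7; server 7 < server 6.
Together: server 10 < server 2 < server 8 < server 13 < server 7 < server 6.
So server 6 is higher.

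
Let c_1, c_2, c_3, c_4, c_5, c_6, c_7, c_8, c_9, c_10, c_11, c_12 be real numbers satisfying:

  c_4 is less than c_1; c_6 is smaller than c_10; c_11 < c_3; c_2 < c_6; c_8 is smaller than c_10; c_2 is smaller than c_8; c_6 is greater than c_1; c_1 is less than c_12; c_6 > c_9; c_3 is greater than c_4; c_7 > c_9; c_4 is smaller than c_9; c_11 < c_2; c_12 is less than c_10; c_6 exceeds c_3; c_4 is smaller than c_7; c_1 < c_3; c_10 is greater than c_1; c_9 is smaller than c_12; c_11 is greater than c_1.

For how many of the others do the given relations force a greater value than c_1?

From c_1 the given relations immediately reach c_11, c_3, c_12, c_6, c_10.
From those, c_2 — 6 in total.
From those, c_8 — 7 in total.
Nothing else is reachable above c_1; 7 in all.

7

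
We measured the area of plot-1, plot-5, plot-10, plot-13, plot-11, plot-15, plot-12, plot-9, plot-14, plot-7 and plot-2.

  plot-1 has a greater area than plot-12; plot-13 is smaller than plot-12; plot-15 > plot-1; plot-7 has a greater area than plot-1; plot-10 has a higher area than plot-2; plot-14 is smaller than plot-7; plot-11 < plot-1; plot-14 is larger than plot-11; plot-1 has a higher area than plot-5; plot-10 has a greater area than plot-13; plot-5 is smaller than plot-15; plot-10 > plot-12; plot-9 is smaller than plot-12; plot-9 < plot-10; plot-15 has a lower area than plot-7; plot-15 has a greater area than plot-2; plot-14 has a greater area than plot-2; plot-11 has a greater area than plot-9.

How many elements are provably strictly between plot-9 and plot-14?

The relations place plot-9 below plot-14. An element lies strictly between them when it is forced above plot-9 and also forced below plot-14.
Above plot-9: {plot-11, plot-12, plot-1, plot-15, plot-7, plot-10}. Below plot-14: {plot-11, plot-2}.
Intersection: {plot-11} — 1.

1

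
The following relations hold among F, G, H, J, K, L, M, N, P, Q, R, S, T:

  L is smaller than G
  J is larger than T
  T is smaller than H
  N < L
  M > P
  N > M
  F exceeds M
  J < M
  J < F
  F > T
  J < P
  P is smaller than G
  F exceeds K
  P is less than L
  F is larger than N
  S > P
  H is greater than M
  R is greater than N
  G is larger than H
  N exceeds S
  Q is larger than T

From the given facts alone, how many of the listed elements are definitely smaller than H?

4

Directly below H: T, M.
One step further: J, P (4 so far).
Nothing else is reachable below H; 4 in all.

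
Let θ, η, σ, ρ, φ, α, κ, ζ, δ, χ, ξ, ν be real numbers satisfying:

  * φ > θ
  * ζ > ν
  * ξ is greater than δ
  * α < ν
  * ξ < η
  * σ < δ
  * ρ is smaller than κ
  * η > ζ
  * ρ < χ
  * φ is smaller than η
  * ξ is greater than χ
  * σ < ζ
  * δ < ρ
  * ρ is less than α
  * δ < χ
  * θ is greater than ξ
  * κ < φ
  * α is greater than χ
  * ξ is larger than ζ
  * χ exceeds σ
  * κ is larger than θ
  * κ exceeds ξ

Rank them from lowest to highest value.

σ < δ < ρ < χ < α < ν < ζ < ξ < θ < κ < φ < η

Nothing is placed below σ, so it is least; from there σ < δ; δ < ρ; ρ < χ; χ < α; α < ν; ν < ζ; ζ < ξ; ξ < θ; θ < κ; κ < φ; φ < η, each given directly.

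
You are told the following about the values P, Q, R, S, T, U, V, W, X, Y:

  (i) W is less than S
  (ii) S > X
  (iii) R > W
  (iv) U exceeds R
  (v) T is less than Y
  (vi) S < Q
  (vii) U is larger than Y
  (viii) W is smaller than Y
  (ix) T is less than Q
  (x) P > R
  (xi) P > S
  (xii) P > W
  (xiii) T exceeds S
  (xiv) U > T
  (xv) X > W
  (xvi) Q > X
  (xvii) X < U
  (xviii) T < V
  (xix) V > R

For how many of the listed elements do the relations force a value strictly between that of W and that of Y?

3

Chaining upward from W reaches: X, S, T, R, Q, P, V, U.
Chaining downward from Y reaches: X, S, T.
Strictly between W and Y are those in both lists: X, S, T — 3 elements.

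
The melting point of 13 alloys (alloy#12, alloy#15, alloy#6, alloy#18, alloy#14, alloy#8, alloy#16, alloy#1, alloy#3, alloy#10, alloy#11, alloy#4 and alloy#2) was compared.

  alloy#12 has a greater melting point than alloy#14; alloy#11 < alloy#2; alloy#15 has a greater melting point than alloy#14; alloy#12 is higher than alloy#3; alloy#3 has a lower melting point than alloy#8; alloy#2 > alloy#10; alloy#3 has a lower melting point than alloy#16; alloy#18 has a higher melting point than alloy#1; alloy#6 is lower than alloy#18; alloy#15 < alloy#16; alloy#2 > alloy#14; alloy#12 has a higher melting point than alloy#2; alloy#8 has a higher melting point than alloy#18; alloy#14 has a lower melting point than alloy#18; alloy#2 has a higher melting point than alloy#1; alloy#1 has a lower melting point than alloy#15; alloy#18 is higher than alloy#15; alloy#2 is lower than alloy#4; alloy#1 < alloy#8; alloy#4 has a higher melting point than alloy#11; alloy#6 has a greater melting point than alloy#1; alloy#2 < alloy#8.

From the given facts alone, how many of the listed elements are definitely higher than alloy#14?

From alloy#14 the given relations immediately reach alloy#2, alloy#15, alloy#12, alloy#18.
From those, alloy#16, alloy#8, alloy#4 — 7 in total.
Nothing else is reachable above alloy#14; 7 in all.

7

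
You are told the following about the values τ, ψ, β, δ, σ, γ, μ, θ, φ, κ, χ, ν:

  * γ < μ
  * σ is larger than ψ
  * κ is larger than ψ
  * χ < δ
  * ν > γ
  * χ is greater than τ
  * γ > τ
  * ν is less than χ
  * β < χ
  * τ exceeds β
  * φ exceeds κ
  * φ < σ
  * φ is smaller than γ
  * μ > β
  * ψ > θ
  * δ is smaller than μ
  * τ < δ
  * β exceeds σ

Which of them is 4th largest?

Piecing the relations together gives one ordering: θ < ψ < κ < φ < σ < β < τ < γ < ν < χ < δ < μ.
The 4th largest is ν.

ν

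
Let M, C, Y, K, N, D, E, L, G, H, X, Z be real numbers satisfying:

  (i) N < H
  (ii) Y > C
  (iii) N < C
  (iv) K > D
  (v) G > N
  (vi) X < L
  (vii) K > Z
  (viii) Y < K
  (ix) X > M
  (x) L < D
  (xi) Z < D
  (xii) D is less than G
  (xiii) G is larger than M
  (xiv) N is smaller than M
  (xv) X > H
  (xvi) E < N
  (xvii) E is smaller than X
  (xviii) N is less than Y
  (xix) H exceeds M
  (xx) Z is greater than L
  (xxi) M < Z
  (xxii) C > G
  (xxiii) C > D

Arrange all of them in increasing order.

E < N < M < H < X < L < Z < D < G < C < Y < K

The consecutive links are each given: E < N; N < M; M < H; H < X; X < L; L < Z; Z < D; D < G; G < C; C < Y; Y < K.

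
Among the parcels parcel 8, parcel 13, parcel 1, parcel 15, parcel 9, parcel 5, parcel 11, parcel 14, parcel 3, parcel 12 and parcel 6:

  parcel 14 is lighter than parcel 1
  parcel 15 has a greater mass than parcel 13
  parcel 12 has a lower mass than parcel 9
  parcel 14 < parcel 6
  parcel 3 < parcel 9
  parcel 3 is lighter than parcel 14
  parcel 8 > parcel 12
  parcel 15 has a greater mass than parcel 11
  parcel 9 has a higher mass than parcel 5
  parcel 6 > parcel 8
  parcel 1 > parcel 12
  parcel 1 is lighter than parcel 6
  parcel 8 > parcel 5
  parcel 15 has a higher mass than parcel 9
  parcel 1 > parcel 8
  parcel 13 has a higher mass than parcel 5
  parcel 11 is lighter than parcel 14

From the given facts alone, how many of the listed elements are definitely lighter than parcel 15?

6

From parcel 15 the given relations immediately reach parcel 11, parcel 9, parcel 13.
From those, parcel 5, parcel 3, parcel 12 — 6 in total.
Nothing else is reachable below parcel 15; 6 in all.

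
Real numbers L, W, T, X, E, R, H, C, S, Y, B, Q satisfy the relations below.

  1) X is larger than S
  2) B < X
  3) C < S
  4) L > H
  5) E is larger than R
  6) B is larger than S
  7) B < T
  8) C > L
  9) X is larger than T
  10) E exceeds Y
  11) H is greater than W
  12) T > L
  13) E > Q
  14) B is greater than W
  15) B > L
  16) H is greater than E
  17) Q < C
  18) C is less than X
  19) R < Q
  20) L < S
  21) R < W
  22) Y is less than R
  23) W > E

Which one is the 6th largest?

Piecing the relations together gives one ordering: Y < R < Q < E < W < H < L < C < S < B < T < X.
The 6th largest is L.

L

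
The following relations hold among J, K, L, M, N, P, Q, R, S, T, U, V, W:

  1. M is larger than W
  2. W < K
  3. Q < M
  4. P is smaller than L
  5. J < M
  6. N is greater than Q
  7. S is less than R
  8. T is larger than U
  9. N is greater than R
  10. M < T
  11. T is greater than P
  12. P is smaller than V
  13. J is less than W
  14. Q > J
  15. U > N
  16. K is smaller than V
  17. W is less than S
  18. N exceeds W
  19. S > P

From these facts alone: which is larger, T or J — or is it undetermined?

Following the relations from J: J < W < N < U < T.
So T is larger.

T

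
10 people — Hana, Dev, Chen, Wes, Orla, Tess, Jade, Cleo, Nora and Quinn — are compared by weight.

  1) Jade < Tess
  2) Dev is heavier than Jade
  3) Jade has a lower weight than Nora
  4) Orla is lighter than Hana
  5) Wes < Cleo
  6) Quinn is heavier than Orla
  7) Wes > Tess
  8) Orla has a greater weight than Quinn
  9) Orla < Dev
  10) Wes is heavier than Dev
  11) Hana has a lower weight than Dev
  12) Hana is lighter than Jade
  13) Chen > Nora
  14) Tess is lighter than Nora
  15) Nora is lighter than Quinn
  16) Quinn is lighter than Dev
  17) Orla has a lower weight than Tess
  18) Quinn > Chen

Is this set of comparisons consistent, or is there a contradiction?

inconsistent

Chaining the given relations yields Orla < Hana < Jade < Tess < Nora < Chen < Quinn, so Orla < Quinn. But one relation states Quinn < Orla. These cannot both hold.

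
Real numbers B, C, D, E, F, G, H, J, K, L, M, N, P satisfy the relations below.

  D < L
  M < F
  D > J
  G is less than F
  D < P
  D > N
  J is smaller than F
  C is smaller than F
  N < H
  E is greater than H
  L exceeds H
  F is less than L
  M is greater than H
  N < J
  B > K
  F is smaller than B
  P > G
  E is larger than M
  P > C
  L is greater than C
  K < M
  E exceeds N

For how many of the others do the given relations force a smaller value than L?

9

Directly below L: C, D, H, F.
One step further: N, J, G, M (8 so far).
One step further: K (9 so far).
Nothing else is reachable below L; 9 in all.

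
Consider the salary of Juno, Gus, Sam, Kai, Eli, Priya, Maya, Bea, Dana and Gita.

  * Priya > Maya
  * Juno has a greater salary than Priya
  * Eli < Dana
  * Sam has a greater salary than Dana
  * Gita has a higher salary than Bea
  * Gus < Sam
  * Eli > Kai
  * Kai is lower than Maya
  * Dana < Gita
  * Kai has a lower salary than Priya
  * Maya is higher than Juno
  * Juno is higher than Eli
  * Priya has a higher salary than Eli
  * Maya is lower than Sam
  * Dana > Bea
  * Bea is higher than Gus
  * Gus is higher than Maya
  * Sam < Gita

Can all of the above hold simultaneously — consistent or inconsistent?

inconsistent

We have Maya < Priya stated directly, yet also Priya < Juno < Maya by chaining the others — so Priya < Maya. Contradiction.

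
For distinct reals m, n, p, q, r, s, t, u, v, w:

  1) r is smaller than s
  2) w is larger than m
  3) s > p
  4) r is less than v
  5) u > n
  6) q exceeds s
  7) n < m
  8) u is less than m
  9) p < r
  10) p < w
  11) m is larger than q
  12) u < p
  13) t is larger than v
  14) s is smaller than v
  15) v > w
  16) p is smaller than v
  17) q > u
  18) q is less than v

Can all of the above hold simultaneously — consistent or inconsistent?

consistent

The single ordering n < u < p < r < s < q < m < w < v < t satisfies every listed relation, so no contradiction arises.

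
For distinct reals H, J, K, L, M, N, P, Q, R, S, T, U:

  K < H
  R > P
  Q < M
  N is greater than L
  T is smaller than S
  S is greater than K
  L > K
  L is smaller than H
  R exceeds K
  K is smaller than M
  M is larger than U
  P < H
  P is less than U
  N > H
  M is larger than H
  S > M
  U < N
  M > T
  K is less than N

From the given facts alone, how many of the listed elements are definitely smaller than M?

The elements the relations force below M are Q, P, T, K, L, U, H — no chain reaches any other.
That is 7.

7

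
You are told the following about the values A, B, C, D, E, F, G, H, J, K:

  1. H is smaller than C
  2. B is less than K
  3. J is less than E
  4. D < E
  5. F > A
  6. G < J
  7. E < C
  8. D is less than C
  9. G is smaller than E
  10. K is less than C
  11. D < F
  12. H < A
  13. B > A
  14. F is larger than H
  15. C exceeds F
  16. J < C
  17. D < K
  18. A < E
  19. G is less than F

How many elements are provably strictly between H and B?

The relations place H below B. An element lies strictly between them when it is forced above H and also forced below B.
Above H: {A, F, E, K, C}. Below B: {A}.
Intersection: {A} — 1.

1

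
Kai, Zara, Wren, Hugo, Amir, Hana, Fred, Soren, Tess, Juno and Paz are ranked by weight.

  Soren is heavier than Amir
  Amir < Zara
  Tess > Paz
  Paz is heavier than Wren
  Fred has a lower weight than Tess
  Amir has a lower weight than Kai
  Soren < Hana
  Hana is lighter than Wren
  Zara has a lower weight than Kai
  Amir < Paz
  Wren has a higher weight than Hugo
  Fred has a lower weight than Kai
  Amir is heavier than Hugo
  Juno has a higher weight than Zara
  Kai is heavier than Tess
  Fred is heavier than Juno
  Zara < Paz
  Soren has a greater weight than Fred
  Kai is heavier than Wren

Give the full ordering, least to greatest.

Each adjacent pair is fixed by a given relation: Hugo < Amir; Amir < Zara; Zara < Juno; Juno < Fred; Fred < Soren; Soren < Hana; Hana < Wren; Wren < Paz; Paz < Tess; Tess < Kai. Chaining them end to end gives the full order.

Hugo < Amir < Zara < Juno < Fred < Soren < Hana < Wren < Paz < Tess < Kai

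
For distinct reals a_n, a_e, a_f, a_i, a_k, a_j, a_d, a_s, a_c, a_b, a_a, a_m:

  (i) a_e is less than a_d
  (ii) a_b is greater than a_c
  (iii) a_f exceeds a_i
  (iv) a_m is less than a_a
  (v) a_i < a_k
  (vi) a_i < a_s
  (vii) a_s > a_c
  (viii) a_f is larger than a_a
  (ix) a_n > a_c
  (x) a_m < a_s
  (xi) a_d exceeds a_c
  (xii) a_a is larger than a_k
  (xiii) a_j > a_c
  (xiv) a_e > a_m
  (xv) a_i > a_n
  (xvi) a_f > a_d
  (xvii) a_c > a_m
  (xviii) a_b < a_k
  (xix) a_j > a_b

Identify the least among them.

Chaining upward from a_m: directly above it, a_c, a_s, a_e, a_a; then a_n, a_b, a_j, a_d, a_f; then a_i, a_k.
That covers every other element, and nothing is given below a_m, so a_m is the least.

a_m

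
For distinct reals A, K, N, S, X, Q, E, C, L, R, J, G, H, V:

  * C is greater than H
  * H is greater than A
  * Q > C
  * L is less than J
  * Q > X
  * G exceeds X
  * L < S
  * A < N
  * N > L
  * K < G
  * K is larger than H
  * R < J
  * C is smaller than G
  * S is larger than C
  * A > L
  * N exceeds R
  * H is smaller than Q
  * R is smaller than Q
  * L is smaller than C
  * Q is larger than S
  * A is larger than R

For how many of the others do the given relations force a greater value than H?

5

Directly above H: K, C, Q.
One step further: S, G (5 so far).
Nothing else is reachable above H; 5 in all.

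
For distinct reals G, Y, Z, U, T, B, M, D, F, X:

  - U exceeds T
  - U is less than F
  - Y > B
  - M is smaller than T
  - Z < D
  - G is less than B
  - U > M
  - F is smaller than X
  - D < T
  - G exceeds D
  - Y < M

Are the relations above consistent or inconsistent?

consistent

Every relation is compatible with Z < D < G < B < Y < M < T < U < F < X; the set is consistent.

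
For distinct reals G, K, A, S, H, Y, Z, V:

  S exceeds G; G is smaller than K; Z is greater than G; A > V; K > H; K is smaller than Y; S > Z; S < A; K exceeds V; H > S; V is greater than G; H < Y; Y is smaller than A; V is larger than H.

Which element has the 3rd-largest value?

Piecing the relations together gives one ordering: G < Z < S < H < V < K < Y < A.
The 3rd largest is K.

K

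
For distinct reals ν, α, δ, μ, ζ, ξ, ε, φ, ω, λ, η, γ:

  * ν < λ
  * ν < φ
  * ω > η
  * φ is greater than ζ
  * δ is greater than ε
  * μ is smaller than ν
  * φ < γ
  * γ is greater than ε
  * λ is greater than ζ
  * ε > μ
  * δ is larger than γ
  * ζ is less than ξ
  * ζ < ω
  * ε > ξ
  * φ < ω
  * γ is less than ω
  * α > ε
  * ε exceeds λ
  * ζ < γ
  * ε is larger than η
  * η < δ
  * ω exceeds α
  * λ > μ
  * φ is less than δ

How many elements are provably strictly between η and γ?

1

Chaining upward from η reaches: ε, α, δ, ω.
Chaining downward from γ reaches: μ, ν, ζ, ξ, λ, ε, φ.
Strictly between η and γ are those in both lists: ε — 1 element.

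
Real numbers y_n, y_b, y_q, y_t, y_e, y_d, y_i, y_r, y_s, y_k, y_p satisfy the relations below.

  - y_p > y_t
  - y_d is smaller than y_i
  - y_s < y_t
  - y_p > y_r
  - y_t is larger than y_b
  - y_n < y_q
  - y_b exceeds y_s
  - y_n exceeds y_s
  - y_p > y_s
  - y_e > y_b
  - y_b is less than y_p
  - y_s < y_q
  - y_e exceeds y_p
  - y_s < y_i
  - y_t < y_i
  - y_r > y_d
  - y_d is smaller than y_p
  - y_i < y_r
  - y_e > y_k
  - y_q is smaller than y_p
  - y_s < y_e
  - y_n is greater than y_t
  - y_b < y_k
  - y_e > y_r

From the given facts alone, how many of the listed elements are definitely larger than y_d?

4

From y_d the given relations immediately reach y_i, y_r, y_p.
From those, y_e — 4 in total.
No other element is forced above y_d by the given relations, so the count is 4.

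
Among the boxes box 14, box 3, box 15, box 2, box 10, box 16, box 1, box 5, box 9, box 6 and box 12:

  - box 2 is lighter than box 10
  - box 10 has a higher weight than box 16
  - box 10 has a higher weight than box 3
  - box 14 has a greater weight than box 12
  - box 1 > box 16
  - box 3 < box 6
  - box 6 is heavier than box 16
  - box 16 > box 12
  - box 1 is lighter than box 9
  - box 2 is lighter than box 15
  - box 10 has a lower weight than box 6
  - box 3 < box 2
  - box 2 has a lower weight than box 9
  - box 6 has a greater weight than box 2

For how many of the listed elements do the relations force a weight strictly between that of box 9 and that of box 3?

Chaining upward from box 3 reaches: box 2, box 15, box 10, box 6.
Chaining downward from box 9 reaches: box 12, box 2, box 16, box 1.
Strictly between box 3 and box 9 are those in both lists: box 2 — 1 element.

1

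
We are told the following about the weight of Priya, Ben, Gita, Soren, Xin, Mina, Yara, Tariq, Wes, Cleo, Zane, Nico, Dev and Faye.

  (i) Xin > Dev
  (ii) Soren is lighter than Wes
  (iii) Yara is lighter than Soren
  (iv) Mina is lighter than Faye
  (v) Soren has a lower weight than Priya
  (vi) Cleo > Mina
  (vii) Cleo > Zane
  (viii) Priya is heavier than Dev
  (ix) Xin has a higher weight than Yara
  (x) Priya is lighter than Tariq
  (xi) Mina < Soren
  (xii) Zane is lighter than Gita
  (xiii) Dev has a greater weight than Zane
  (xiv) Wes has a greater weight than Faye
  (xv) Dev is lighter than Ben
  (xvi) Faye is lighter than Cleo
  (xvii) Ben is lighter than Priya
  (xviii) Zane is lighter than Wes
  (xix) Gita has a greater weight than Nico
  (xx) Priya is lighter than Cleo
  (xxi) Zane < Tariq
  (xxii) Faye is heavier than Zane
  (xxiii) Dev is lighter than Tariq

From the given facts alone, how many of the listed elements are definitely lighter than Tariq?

7

Directly below Tariq: Zane, Dev, Priya.
One step further: Soren, Ben (5 so far).
One step further: Mina, Yara (7 so far).
No other element is forced below Tariq by the given relations, so the count is 7.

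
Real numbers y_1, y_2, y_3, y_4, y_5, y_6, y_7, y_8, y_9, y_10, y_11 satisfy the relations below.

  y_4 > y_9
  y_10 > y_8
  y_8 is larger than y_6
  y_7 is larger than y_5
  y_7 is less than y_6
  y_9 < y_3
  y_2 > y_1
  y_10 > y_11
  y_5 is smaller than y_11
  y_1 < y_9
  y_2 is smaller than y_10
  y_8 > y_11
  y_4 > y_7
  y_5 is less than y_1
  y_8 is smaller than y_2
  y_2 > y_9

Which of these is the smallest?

y_5

y_1 is not least since y_5 < y_1; y_11 is not least since y_5 < y_11; y_9 is not least since y_1 < y_9; y_7 is not least since y_5 < y_7; y_3 is not least since y_9 < y_3; y_6 is not least since y_7 < y_6; y_8 is not least since y_11 < y_8; y_2 is not least since y_9 < y_2; y_10 is not least since y_8 < y_10; y_4 is not least since y_7 < y_4.
Only y_5 has nothing below it, so y_5 is the smallest.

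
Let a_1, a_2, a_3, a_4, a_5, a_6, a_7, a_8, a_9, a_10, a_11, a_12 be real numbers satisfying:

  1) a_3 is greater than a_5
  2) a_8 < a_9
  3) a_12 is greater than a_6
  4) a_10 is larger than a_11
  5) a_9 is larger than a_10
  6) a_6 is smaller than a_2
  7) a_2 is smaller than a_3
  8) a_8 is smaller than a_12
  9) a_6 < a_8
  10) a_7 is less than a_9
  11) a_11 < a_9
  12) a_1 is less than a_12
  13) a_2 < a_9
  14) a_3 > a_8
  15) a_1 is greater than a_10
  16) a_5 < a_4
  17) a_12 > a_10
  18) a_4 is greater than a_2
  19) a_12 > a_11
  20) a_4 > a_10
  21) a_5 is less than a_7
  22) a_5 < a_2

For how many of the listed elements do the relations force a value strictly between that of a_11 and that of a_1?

Chaining upward from a_11 reaches: a_10, a_4, a_9, a_12.
Chaining downward from a_1 reaches: a_10.
Strictly between a_11 and a_1 are those in both lists: a_10 — 1 element.

1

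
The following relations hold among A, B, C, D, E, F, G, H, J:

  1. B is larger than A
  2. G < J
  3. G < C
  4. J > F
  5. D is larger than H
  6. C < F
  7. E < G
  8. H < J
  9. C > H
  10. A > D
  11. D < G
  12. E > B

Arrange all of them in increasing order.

H < D < A < B < E < G < C < F < J

Nothing is placed below H, so it is least; from there H < D; D < A; A < B; B < E; E < G; G < C; C < F; F < J, each given directly.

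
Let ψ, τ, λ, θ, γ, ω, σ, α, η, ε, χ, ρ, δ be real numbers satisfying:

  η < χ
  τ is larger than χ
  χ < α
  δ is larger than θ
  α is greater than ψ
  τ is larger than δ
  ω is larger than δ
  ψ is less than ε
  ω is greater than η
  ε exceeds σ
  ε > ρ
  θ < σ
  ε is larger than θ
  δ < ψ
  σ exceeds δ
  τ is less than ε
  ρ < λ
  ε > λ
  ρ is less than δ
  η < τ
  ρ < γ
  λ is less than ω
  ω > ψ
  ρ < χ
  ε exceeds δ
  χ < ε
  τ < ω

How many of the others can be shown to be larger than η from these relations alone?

The elements the relations force above η are χ, τ, ω, ε, α — no chain reaches any other.
That is 5.

5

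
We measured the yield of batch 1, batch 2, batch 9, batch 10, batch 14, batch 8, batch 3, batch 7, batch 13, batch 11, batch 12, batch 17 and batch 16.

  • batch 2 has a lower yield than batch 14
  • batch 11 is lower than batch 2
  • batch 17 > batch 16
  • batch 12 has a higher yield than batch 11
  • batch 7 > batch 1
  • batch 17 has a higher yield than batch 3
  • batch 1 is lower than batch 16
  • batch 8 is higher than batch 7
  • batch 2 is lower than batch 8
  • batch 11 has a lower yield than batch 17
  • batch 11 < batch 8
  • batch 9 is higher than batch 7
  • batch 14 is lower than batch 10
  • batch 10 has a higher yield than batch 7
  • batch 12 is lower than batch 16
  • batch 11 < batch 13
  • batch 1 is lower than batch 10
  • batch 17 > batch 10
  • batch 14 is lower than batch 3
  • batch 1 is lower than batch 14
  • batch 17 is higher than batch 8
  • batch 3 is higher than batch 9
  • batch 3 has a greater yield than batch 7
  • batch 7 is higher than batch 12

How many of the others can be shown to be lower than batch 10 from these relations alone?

From batch 10 the given relations immediately reach batch 1, batch 14, batch 7.
From those, batch 2, batch 12 — 5 in total.
From those, batch 11 — 6 in total.
Nothing else is reachable below batch 10; 6 in all.

6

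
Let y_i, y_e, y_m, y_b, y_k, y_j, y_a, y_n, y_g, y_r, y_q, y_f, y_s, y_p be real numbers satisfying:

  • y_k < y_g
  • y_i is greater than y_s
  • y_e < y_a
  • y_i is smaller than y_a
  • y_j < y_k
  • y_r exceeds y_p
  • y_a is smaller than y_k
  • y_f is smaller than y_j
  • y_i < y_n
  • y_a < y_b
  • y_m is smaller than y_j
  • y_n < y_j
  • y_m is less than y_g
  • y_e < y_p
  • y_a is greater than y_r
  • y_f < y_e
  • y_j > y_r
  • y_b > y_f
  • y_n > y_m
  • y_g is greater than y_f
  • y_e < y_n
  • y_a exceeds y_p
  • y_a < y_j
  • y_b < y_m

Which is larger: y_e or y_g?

Following the relations from y_e: y_e < y_p < y_r < y_a < y_b < y_m < y_n < y_j < y_k < y_g.
So y_e < y_g; y_g is the larger of the two.

y_g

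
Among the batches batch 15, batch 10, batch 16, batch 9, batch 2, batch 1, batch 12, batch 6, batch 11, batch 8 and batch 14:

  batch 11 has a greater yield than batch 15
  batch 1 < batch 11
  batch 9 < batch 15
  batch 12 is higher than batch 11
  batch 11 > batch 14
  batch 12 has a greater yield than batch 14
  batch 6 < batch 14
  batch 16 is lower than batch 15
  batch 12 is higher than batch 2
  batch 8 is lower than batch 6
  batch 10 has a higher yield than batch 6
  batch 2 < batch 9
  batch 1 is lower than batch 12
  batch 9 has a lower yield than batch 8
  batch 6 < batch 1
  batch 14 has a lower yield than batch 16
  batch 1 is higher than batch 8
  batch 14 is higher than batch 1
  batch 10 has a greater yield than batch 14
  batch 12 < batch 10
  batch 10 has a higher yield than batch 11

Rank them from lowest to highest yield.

batch 2 < batch 9 < batch 8 < batch 6 < batch 1 < batch 14 < batch 16 < batch 15 < batch 11 < batch 12 < batch 10

The consecutive links are each given: batch 2 < batch 9; batch 9 < batch 8; batch 8 < batch 6; batch 6 < batch 1; batch 1 < batch 14; batch 14 < batch 16; batch 16 < batch 15; batch 15 < batch 11; batch 11 < batch 12; batch 12 < batch 10.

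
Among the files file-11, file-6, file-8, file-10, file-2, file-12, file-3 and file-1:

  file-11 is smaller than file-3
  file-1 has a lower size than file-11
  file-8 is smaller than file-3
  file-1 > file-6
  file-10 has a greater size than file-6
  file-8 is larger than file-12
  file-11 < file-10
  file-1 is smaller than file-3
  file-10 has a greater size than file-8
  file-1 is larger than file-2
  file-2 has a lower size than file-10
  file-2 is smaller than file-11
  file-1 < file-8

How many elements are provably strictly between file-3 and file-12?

1

Chaining upward from file-12 reaches: file-8, file-10.
Chaining downward from file-3 reaches: file-2, file-6, file-1, file-11, file-8.
Strictly between file-12 and file-3 are those in both lists: file-8 — 1 element.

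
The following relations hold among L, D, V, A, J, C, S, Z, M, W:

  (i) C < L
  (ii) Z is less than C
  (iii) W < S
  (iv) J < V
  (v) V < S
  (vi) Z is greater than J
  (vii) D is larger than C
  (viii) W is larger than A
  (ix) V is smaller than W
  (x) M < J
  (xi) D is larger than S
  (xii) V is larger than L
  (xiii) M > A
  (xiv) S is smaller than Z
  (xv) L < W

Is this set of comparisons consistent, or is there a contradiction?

Chaining the given relations yields Z < C < L < V < W < S, so Z < S. But one relation states S < Z. These cannot both hold.

inconsistent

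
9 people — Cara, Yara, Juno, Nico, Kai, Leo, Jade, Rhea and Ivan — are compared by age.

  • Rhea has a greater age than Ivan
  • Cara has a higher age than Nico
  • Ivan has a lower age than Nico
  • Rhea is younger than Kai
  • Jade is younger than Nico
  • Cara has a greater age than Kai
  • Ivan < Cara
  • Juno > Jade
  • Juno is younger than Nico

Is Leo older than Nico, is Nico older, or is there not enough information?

undetermined

Following every chain through Leo: nothing is chained to Leo.
Nico is not reached, and no chain runs the other way from Nico to Leo.
So the given relations leave the order of Leo and Nico undetermined.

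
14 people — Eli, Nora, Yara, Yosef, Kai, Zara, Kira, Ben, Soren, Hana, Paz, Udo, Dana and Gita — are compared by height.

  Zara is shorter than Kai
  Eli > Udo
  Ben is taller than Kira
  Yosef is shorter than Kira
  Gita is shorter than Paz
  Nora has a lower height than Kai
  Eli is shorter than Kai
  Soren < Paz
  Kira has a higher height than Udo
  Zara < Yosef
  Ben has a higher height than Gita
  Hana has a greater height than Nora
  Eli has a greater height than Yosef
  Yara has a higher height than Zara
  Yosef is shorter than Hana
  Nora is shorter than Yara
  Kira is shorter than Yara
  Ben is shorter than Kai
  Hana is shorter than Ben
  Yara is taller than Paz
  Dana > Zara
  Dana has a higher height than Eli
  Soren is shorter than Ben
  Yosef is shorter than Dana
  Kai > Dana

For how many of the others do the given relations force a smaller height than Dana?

From Dana the given relations immediately reach Zara, Yosef, Eli.
From those, Udo — 4 in total.
No other element is forced below Dana by the given relations, so the count is 4.

4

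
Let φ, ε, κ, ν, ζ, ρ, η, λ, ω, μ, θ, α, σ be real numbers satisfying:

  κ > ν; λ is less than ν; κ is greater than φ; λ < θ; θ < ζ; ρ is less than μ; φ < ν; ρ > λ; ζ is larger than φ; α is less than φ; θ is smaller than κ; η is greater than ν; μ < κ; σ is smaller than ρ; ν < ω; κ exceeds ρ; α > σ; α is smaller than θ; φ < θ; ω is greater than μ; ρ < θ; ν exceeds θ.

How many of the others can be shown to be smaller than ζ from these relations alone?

Directly below ζ: φ, θ.
One step further: λ, ρ, α (5 so far).
One step further: σ (6 so far).
Nothing else is reachable below ζ; 6 in all.

6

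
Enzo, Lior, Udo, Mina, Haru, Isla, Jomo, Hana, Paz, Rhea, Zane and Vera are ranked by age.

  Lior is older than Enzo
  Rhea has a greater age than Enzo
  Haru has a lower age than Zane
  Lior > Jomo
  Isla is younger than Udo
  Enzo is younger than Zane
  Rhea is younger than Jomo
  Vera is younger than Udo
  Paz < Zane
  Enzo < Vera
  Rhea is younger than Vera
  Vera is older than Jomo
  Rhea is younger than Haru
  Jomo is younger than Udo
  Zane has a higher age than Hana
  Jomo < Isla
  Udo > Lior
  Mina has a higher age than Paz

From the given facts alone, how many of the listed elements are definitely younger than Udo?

6

The elements the relations force below Udo are Enzo, Rhea, Jomo, Isla, Lior, Vera — no chain reaches any other.
That is 6.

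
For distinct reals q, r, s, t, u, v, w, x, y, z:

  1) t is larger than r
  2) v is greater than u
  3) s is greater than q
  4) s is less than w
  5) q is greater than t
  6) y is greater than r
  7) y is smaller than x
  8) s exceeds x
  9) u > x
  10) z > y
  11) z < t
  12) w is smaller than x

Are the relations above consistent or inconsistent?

Chaining the given relations yields s < w < x, so s < x. But one relation states x < s. These cannot both hold.

inconsistent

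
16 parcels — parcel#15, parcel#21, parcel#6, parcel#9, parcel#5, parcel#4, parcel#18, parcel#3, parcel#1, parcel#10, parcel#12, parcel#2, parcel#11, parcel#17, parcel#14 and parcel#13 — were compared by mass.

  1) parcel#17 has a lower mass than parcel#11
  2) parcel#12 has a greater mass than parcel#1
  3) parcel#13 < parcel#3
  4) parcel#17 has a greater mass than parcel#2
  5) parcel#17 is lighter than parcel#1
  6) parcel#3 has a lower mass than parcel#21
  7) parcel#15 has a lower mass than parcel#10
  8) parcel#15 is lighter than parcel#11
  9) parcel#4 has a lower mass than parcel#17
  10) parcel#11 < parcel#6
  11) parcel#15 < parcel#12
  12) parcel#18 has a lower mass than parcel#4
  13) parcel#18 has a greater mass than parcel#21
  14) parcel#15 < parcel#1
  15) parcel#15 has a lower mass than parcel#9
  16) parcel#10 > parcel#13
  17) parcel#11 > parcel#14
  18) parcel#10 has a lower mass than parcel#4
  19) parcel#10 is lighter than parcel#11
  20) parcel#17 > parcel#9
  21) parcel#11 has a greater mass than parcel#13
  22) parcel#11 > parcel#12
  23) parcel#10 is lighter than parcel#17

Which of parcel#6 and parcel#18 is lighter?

parcel#18

Link the given pairs in sequence: parcel#18 < parcel#4; parcel#4 < parcel#17; parcel#17 < parcel#1; parcel#1 < parcel#12; parcel#12 < parcel#11; parcel#11 < parcel#6.
Chaining these gives parcel#18 < parcel#4 < parcel#17 < parcel#1 < parcel#12 < parcel#11 < parcel#6.
So parcel#18 < parcel#6; parcel#18 is the lighter of the two.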